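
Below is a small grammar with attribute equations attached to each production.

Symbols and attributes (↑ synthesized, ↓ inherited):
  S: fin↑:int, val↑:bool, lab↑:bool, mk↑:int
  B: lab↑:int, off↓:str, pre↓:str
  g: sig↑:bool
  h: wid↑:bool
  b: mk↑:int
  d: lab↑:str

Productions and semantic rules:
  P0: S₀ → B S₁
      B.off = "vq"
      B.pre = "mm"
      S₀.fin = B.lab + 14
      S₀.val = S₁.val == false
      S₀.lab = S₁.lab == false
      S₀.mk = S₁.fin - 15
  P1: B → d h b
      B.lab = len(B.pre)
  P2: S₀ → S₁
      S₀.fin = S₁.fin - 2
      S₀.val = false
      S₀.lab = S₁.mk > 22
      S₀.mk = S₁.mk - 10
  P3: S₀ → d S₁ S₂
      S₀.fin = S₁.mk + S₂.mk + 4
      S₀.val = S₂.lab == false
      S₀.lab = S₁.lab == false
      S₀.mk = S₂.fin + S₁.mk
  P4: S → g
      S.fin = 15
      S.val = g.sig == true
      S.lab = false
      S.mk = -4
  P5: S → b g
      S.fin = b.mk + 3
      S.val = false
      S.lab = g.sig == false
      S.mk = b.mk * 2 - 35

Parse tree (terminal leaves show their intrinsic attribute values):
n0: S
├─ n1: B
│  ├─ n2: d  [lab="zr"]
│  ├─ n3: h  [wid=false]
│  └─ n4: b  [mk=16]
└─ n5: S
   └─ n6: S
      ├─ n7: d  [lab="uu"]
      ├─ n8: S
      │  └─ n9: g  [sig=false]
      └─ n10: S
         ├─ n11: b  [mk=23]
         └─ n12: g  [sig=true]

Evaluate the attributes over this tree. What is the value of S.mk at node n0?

1. n1.off = "vq"  ["vq"]
2. n1.pre = "mm"  ["mm"]
3. n2.lab = "zr"  [terminal]
4. n3.wid = false  [terminal]
5. n4.mk = 16  [terminal]
6. n1.lab = 2  [len(B.pre)]
7. n7.lab = "uu"  [terminal]
8. n9.sig = false  [terminal]
9. n8.fin = 15  [15]
10. n8.val = false  [g.sig == true]
11. n8.lab = false  [false]
12. n8.mk = -4  [-4]
13. n11.mk = 23  [terminal]
14. n12.sig = true  [terminal]
15. n10.fin = 26  [b.mk + 3]
16. n10.val = false  [false]
17. n10.lab = false  [g.sig == false]
18. n10.mk = 11  [b.mk * 2 - 35]
19. n6.fin = 11  [S₁.mk + S₂.mk + 4]
20. n6.val = true  [S₂.lab == false]
21. n6.lab = true  [S₁.lab == false]
22. n6.mk = 22  [S₂.fin + S₁.mk]
23. n5.fin = 9  [S₁.fin - 2]
24. n5.val = false  [false]
25. n5.lab = false  [S₁.mk > 22]
26. n5.mk = 12  [S₁.mk - 10]
27. n0.fin = 16  [B.lab + 14]
28. n0.val = true  [S₁.val == false]
29. n0.lab = true  [S₁.lab == false]
30. n0.mk = -6  [S₁.fin - 15]

-6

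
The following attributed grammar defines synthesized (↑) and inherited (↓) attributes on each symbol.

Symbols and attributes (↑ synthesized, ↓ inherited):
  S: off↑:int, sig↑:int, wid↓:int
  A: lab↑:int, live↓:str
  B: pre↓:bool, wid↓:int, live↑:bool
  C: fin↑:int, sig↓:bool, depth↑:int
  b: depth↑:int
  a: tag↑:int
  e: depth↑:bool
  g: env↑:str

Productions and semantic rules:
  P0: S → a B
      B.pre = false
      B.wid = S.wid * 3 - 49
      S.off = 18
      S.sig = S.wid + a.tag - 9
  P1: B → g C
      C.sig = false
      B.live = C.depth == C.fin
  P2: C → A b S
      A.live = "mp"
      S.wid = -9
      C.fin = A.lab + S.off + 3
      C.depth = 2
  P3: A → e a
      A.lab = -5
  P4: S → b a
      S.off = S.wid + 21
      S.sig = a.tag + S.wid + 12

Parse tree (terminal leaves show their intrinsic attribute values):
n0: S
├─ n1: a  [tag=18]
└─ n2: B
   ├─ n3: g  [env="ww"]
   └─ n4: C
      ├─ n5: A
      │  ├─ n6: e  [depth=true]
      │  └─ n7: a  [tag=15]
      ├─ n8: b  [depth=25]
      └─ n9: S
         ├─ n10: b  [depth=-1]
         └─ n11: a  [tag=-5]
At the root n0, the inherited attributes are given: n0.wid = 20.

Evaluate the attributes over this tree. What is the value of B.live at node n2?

1. n0.wid = 20  [given at root]
2. n1.tag = 18  [terminal]
3. n2.pre = false  [false]
4. n2.wid = 11  [S.wid * 3 - 49]
5. n3.env = "ww"  [terminal]
6. n4.sig = false  [false]
7. n5.live = "mp"  ["mp"]
8. n6.depth = true  [terminal]
9. n7.tag = 15  [terminal]
10. n5.lab = -5  [-5]
11. n8.depth = 25  [terminal]
12. n9.wid = -9  [-9]
13. n10.depth = -1  [terminal]
14. n11.tag = -5  [terminal]
15. n9.off = 12  [S.wid + 21]
16. n9.sig = -2  [a.tag + S.wid + 12]
17. n4.fin = 10  [A.lab + S.off + 3]
18. n4.depth = 2  [2]
19. n2.live = false  [C.depth == C.fin]
20. n0.off = 18  [18]
21. n0.sig = 29  [S.wid + a.tag - 9]

false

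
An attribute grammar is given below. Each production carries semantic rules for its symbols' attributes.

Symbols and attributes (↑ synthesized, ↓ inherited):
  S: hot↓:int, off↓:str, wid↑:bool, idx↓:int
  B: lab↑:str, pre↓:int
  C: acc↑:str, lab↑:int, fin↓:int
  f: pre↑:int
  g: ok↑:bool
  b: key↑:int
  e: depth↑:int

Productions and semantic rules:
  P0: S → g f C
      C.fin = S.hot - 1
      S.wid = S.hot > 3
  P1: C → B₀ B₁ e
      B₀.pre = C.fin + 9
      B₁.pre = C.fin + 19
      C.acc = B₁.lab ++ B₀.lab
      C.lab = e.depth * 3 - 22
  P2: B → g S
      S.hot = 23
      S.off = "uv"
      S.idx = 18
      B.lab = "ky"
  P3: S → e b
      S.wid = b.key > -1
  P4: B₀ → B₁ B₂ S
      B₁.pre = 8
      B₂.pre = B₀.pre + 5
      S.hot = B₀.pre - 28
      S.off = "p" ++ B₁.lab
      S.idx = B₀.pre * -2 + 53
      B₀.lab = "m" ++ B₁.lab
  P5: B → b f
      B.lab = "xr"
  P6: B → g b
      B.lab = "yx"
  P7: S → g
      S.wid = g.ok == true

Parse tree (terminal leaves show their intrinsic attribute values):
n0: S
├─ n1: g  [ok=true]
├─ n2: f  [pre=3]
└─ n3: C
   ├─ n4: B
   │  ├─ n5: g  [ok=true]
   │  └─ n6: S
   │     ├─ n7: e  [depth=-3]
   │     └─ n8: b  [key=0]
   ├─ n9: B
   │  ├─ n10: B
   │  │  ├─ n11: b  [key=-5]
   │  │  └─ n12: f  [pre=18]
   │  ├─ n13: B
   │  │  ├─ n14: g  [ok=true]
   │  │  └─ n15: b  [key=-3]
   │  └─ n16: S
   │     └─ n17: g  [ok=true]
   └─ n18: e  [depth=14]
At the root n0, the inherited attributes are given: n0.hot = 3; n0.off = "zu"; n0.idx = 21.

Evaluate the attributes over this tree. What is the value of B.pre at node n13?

26

1. n0.hot = 3  [given at root]
2. n0.off = "zu"  [given at root]
3. n0.idx = 21  [given at root]
4. n1.ok = true  [terminal]
5. n2.pre = 3  [terminal]
6. n3.fin = 2  [S.hot - 1]
7. n4.pre = 11  [C.fin + 9]
8. n5.ok = true  [terminal]
9. n6.hot = 23  [23]
10. n6.off = "uv"  ["uv"]
11. n6.idx = 18  [18]
12. n7.depth = -3  [terminal]
13. n8.key = 0  [terminal]
14. n6.wid = true  [b.key > -1]
15. n4.lab = "ky"  ["ky"]
16. n9.pre = 21  [C.fin + 19]
17. n10.pre = 8  [8]
18. n11.key = -5  [terminal]
19. n12.pre = 18  [terminal]
20. n10.lab = "xr"  ["xr"]
21. n13.pre = 26  [B₀.pre + 5]
22. n14.ok = true  [terminal]
23. n15.key = -3  [terminal]
24. n13.lab = "yx"  ["yx"]
25. n16.hot = -7  [B₀.pre - 28]
26. n16.off = "pxr"  ["p" ++ B₁.lab]
27. n16.idx = 11  [B₀.pre * -2 + 53]
28. n17.ok = true  [terminal]
29. n16.wid = true  [g.ok == true]
30. n9.lab = "mxr"  ["m" ++ B₁.lab]
31. n18.depth = 14  [terminal]
32. n3.acc = "mxrky"  [B₁.lab ++ B₀.lab]
33. n3.lab = 20  [e.depth * 3 - 22]
34. n0.wid = false  [S.hot > 3]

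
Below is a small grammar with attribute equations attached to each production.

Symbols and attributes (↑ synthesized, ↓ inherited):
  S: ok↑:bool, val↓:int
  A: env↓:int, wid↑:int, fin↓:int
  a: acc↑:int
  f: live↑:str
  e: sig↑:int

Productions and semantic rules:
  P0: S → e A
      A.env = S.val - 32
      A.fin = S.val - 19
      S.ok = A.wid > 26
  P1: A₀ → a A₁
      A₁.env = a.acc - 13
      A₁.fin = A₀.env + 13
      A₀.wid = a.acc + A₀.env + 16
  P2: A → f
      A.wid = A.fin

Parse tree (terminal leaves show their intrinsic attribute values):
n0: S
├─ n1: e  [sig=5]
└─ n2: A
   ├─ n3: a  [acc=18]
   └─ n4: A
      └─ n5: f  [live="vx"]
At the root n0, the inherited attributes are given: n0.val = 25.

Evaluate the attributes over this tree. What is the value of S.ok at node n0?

1. n0.val = 25  [given at root]
2. n1.sig = 5  [terminal]
3. n2.env = -7  [S.val - 32]
4. n2.fin = 6  [S.val - 19]
5. n3.acc = 18  [terminal]
6. n4.env = 5  [a.acc - 13]
7. n4.fin = 6  [A₀.env + 13]
8. n5.live = "vx"  [terminal]
9. n4.wid = 6  [A.fin]
10. n2.wid = 27  [a.acc + A₀.env + 16]
11. n0.ok = true  [A.wid > 26]

true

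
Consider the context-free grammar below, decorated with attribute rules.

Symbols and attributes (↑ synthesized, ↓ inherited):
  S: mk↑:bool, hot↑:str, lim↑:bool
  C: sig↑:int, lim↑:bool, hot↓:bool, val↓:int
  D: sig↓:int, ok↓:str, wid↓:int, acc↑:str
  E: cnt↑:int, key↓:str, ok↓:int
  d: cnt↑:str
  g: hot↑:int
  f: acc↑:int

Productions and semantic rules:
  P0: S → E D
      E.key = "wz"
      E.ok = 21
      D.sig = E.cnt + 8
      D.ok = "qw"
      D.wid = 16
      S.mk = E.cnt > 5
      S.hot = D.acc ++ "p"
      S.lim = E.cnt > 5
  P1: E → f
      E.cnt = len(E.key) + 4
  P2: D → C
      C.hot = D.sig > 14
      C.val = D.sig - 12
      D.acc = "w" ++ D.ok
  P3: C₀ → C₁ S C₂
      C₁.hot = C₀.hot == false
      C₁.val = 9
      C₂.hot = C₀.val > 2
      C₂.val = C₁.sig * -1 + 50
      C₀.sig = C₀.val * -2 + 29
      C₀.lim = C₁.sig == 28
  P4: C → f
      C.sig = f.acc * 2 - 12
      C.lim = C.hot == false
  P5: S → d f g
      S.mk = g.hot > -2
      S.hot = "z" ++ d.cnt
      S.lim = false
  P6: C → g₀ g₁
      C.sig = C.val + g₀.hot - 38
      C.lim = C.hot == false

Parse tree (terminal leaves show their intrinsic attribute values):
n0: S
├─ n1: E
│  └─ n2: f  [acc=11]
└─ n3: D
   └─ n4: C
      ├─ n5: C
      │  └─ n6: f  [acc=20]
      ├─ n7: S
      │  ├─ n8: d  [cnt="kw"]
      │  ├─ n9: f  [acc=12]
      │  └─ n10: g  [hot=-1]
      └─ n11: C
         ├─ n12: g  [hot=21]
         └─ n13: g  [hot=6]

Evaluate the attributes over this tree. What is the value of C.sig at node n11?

1. n1.key = "wz"  ["wz"]
2. n1.ok = 21  [21]
3. n2.acc = 11  [terminal]
4. n1.cnt = 6  [len(E.key) + 4]
5. n3.sig = 14  [E.cnt + 8]
6. n3.ok = "qw"  ["qw"]
7. n3.wid = 16  [16]
8. n4.hot = false  [D.sig > 14]
9. n4.val = 2  [D.sig - 12]
10. n5.hot = true  [C₀.hot == false]
11. n5.val = 9  [9]
12. n6.acc = 20  [terminal]
13. n5.sig = 28  [f.acc * 2 - 12]
14. n5.lim = false  [C.hot == false]
15. n8.cnt = "kw"  [terminal]
16. n9.acc = 12  [terminal]
17. n10.hot = -1  [terminal]
18. n7.mk = true  [g.hot > -2]
19. n7.hot = "zkw"  ["z" ++ d.cnt]
20. n7.lim = false  [false]
21. n11.hot = false  [C₀.val > 2]
22. n11.val = 22  [C₁.sig * -1 + 50]
23. n12.hot = 21  [terminal]
24. n13.hot = 6  [terminal]
25. n11.sig = 5  [C.val + g₀.hot - 38]
26. n11.lim = true  [C.hot == false]
27. n4.sig = 25  [C₀.val * -2 + 29]
28. n4.lim = true  [C₁.sig == 28]
29. n3.acc = "wqw"  ["w" ++ D.ok]
30. n0.mk = true  [E.cnt > 5]
31. n0.hot = "wqwp"  [D.acc ++ "p"]
32. n0.lim = true  [E.cnt > 5]

5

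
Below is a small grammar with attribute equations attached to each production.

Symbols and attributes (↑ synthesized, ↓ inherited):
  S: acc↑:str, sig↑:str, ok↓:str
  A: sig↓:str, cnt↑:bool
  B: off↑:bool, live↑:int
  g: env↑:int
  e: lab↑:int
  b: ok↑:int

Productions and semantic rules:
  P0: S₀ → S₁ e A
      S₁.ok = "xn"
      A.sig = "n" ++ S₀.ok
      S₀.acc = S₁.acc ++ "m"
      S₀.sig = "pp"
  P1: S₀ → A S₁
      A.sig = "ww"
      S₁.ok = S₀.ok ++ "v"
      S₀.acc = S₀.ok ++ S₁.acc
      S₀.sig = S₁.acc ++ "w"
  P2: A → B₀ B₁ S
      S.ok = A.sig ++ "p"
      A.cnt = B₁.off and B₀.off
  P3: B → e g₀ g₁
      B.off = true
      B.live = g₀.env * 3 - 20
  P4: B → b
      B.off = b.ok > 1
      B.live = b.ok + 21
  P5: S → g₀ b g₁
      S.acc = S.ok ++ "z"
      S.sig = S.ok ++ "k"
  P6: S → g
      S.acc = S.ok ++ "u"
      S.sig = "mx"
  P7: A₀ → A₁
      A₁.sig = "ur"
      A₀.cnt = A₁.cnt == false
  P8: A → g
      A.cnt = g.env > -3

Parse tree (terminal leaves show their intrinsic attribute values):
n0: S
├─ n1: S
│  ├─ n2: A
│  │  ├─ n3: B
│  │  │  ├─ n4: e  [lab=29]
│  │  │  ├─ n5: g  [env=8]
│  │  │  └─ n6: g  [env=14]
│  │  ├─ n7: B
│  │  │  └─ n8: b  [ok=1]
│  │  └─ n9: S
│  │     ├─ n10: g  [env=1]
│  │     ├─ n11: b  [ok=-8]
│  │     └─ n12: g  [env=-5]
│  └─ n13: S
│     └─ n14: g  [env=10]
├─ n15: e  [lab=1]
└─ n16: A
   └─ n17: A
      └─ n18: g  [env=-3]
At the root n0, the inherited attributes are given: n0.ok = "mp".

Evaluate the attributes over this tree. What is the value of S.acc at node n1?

1. n0.ok = "mp"  [given at root]
2. n1.ok = "xn"  ["xn"]
3. n2.sig = "ww"  ["ww"]
4. n4.lab = 29  [terminal]
5. n5.env = 8  [terminal]
6. n6.env = 14  [terminal]
7. n3.off = true  [true]
8. n3.live = 4  [g₀.env * 3 - 20]
9. n8.ok = 1  [terminal]
10. n7.off = false  [b.ok > 1]
11. n7.live = 22  [b.ok + 21]
12. n9.ok = "wwp"  [A.sig ++ "p"]
13. n10.env = 1  [terminal]
14. n11.ok = -8  [terminal]
15. n12.env = -5  [terminal]
16. n9.acc = "wwpz"  [S.ok ++ "z"]
17. n9.sig = "wwpk"  [S.ok ++ "k"]
18. n2.cnt = false  [B₁.off and B₀.off]
19. n13.ok = "xnv"  [S₀.ok ++ "v"]
20. n14.env = 10  [terminal]
21. n13.acc = "xnvu"  [S.ok ++ "u"]
22. n13.sig = "mx"  ["mx"]
23. n1.acc = "xnxnvu"  [S₀.ok ++ S₁.acc]
24. n1.sig = "xnvuw"  [S₁.acc ++ "w"]
25. n15.lab = 1  [terminal]
26. n16.sig = "nmp"  ["n" ++ S₀.ok]
27. n17.sig = "ur"  ["ur"]
28. n18.env = -3  [terminal]
29. n17.cnt = false  [g.env > -3]
30. n16.cnt = true  [A₁.cnt == false]
31. n0.acc = "xnxnvum"  [S₁.acc ++ "m"]
32. n0.sig = "pp"  ["pp"]

"xnxnvu"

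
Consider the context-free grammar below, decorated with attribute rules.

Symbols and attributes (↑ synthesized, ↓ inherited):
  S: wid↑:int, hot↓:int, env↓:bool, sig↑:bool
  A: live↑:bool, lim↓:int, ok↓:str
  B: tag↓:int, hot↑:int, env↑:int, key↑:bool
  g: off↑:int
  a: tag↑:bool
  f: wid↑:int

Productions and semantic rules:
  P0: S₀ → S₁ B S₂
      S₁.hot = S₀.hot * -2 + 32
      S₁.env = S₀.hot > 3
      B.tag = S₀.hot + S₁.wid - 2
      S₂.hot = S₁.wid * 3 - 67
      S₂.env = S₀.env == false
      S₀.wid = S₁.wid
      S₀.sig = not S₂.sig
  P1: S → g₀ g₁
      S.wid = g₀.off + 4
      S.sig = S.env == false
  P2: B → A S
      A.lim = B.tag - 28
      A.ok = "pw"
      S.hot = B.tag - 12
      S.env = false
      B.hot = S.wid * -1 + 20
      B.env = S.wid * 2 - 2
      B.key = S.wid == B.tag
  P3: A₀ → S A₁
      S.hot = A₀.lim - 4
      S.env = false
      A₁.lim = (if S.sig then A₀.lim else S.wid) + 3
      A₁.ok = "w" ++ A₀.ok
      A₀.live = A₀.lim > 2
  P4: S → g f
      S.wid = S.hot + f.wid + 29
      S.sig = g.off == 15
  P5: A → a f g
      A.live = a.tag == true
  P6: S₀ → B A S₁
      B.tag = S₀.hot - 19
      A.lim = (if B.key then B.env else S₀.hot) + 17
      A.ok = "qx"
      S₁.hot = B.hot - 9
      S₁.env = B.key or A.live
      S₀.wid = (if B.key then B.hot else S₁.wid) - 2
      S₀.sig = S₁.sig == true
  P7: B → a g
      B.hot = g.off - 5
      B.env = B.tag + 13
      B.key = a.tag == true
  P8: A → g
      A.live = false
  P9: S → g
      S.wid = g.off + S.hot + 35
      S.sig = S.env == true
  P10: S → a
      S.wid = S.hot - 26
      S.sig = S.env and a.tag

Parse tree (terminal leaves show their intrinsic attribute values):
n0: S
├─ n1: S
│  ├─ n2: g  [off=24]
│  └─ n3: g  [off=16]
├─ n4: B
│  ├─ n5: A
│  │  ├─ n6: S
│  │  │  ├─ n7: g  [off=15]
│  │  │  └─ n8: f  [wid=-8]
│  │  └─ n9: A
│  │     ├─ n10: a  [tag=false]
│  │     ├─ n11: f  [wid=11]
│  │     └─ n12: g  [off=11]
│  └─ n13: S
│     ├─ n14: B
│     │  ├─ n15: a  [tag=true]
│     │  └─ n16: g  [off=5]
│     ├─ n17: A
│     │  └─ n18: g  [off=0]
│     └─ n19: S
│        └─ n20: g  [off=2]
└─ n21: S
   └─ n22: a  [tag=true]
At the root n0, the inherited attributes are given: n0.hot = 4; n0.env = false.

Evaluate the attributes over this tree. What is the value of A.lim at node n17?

29

1. n0.hot = 4  [given at root]
2. n0.env = false  [given at root]
3. n1.hot = 24  [S₀.hot * -2 + 32]
4. n1.env = true  [S₀.hot > 3]
5. n2.off = 24  [terminal]
6. n3.off = 16  [terminal]
7. n1.wid = 28  [g₀.off + 4]
8. n1.sig = false  [S.env == false]
9. n4.tag = 30  [S₀.hot + S₁.wid - 2]
10. n5.lim = 2  [B.tag - 28]
11. n5.ok = "pw"  ["pw"]
12. n6.hot = -2  [A₀.lim - 4]
13. n6.env = false  [false]
14. n7.off = 15  [terminal]
15. n8.wid = -8  [terminal]
16. n6.wid = 19  [S.hot + f.wid + 29]
17. n6.sig = true  [g.off == 15]
18. n9.lim = 5  [(if S.sig then A₀.lim else S.wid) + 3]
19. n9.ok = "wpw"  ["w" ++ A₀.ok]
20. n10.tag = false  [terminal]
21. n11.wid = 11  [terminal]
22. n12.off = 11  [terminal]
23. n9.live = false  [a.tag == true]
24. n5.live = false  [A₀.lim > 2]
25. n13.hot = 18  [B.tag - 12]
26. n13.env = false  [false]
27. n14.tag = -1  [S₀.hot - 19]
28. n15.tag = true  [terminal]
29. n16.off = 5  [terminal]
30. n14.hot = 0  [g.off - 5]
31. n14.env = 12  [B.tag + 13]
32. n14.key = true  [a.tag == true]
33. n17.lim = 29  [(if B.key then B.env else S₀.hot) + 17]
34. n17.ok = "qx"  ["qx"]
35. n18.off = 0  [terminal]
36. n17.live = false  [false]
37. n19.hot = -9  [B.hot - 9]
38. n19.env = true  [B.key or A.live]
39. n20.off = 2  [terminal]
40. n19.wid = 28  [g.off + S.hot + 35]
41. n19.sig = true  [S.env == true]
42. n13.wid = -2  [(if B.key then B.hot else S₁.wid) - 2]
43. n13.sig = true  [S₁.sig == true]
44. n4.hot = 22  [S.wid * -1 + 20]
45. n4.env = -6  [S.wid * 2 - 2]
46. n4.key = false  [S.wid == B.tag]
47. n21.hot = 17  [S₁.wid * 3 - 67]
48. n21.env = true  [S₀.env == false]
49. n22.tag = true  [terminal]
50. n21.wid = -9  [S.hot - 26]
51. n21.sig = true  [S.env and a.tag]
52. n0.wid = 28  [S₁.wid]
53. n0.sig = false  [not S₂.sig]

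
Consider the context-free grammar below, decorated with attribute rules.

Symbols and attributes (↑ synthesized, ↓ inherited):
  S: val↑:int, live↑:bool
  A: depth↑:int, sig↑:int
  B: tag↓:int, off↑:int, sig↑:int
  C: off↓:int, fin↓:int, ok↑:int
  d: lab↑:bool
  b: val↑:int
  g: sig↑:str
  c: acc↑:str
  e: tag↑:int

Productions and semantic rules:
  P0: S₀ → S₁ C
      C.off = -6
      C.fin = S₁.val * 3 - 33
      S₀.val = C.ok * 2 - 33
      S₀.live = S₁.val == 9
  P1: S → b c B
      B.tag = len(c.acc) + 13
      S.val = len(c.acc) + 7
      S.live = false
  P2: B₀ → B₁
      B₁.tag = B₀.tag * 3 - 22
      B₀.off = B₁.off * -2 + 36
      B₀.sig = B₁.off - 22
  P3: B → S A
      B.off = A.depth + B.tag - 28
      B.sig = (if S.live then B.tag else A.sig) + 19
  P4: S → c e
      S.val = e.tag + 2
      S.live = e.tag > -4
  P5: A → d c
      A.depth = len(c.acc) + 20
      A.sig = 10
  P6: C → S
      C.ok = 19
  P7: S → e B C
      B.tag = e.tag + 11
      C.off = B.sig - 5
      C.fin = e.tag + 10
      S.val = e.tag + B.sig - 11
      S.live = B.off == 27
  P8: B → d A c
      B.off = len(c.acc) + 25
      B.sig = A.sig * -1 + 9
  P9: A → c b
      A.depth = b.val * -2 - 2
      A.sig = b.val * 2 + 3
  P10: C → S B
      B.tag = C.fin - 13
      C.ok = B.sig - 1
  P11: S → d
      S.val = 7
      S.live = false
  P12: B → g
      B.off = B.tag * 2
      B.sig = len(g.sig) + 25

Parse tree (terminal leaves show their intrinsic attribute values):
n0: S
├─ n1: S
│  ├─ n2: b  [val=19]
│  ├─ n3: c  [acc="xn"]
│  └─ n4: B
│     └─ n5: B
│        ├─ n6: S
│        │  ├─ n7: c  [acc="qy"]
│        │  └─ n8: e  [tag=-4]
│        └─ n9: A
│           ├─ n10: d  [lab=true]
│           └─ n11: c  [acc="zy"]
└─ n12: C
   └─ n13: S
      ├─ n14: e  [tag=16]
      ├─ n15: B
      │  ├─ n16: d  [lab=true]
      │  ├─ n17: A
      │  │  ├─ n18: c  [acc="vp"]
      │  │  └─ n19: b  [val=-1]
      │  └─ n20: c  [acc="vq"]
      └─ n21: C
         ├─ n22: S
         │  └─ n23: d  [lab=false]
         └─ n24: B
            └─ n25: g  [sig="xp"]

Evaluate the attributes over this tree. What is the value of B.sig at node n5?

29

1. n2.val = 19  [terminal]
2. n3.acc = "xn"  [terminal]
3. n4.tag = 15  [len(c.acc) + 13]
4. n5.tag = 23  [B₀.tag * 3 - 22]
5. n7.acc = "qy"  [terminal]
6. n8.tag = -4  [terminal]
7. n6.val = -2  [e.tag + 2]
8. n6.live = false  [e.tag > -4]
9. n10.lab = true  [terminal]
10. n11.acc = "zy"  [terminal]
11. n9.depth = 22  [len(c.acc) + 20]
12. n9.sig = 10  [10]
13. n5.off = 17  [A.depth + B.tag - 28]
14. n5.sig = 29  [(if S.live then B.tag else A.sig) + 19]
15. n4.off = 2  [B₁.off * -2 + 36]
16. n4.sig = -5  [B₁.off - 22]
17. n1.val = 9  [len(c.acc) + 7]
18. n1.live = false  [false]
19. n12.off = -6  [-6]
20. n12.fin = -6  [S₁.val * 3 - 33]
21. n14.tag = 16  [terminal]
22. n15.tag = 27  [e.tag + 11]
23. n16.lab = true  [terminal]
24. n18.acc = "vp"  [terminal]
25. n19.val = -1  [terminal]
26. n17.depth = 0  [b.val * -2 - 2]
27. n17.sig = 1  [b.val * 2 + 3]
28. n20.acc = "vq"  [terminal]
29. n15.off = 27  [len(c.acc) + 25]
30. n15.sig = 8  [A.sig * -1 + 9]
31. n21.off = 3  [B.sig - 5]
32. n21.fin = 26  [e.tag + 10]
33. n23.lab = false  [terminal]
34. n22.val = 7  [7]
35. n22.live = false  [false]
36. n24.tag = 13  [C.fin - 13]
37. n25.sig = "xp"  [terminal]
38. n24.off = 26  [B.tag * 2]
39. n24.sig = 27  [len(g.sig) + 25]
40. n21.ok = 26  [B.sig - 1]
41. n13.val = 13  [e.tag + B.sig - 11]
42. n13.live = true  [B.off == 27]
43. n12.ok = 19  [19]
44. n0.val = 5  [C.ok * 2 - 33]
45. n0.live = true  [S₁.val == 9]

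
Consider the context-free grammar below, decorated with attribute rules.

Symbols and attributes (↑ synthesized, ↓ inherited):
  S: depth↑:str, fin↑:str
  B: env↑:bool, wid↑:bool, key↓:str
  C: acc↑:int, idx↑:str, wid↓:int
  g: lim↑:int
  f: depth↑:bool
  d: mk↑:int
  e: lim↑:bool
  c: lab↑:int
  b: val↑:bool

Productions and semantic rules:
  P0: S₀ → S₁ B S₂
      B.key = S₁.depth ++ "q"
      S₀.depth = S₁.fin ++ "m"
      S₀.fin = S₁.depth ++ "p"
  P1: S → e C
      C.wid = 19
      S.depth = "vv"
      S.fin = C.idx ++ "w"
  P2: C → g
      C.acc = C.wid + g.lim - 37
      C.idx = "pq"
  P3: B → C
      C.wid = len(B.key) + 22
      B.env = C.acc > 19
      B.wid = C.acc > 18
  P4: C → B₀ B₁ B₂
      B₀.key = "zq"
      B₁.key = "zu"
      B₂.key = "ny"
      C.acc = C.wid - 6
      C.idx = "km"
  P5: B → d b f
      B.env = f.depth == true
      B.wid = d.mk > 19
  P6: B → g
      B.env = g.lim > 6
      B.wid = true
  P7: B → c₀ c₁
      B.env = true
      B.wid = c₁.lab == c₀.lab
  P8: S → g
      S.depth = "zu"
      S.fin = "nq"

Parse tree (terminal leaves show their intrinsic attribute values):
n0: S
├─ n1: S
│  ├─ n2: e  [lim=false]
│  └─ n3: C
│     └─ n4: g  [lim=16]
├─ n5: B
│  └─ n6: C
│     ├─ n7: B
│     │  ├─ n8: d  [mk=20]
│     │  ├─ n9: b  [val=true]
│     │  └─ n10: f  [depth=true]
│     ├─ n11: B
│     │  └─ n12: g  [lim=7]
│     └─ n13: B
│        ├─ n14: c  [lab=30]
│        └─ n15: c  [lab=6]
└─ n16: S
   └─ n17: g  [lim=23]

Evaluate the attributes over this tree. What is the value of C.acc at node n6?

19

1. n2.lim = false  [terminal]
2. n3.wid = 19  [19]
3. n4.lim = 16  [terminal]
4. n3.acc = -2  [C.wid + g.lim - 37]
5. n3.idx = "pq"  ["pq"]
6. n1.depth = "vv"  ["vv"]
7. n1.fin = "pqw"  [C.idx ++ "w"]
8. n5.key = "vvq"  [S₁.depth ++ "q"]
9. n6.wid = 25  [len(B.key) + 22]
10. n7.key = "zq"  ["zq"]
11. n8.mk = 20  [terminal]
12. n9.val = true  [terminal]
13. n10.depth = true  [terminal]
14. n7.env = true  [f.depth == true]
15. n7.wid = true  [d.mk > 19]
16. n11.key = "zu"  ["zu"]
17. n12.lim = 7  [terminal]
18. n11.env = true  [g.lim > 6]
19. n11.wid = true  [true]
20. n13.key = "ny"  ["ny"]
21. n14.lab = 30  [terminal]
22. n15.lab = 6  [terminal]
23. n13.env = true  [true]
24. n13.wid = false  [c₁.lab == c₀.lab]
25. n6.acc = 19  [C.wid - 6]
26. n6.idx = "km"  ["km"]
27. n5.env = false  [C.acc > 19]
28. n5.wid = true  [C.acc > 18]
29. n17.lim = 23  [terminal]
30. n16.depth = "zu"  ["zu"]
31. n16.fin = "nq"  ["nq"]
32. n0.depth = "pqwm"  [S₁.fin ++ "m"]
33. n0.fin = "vvp"  [S₁.depth ++ "p"]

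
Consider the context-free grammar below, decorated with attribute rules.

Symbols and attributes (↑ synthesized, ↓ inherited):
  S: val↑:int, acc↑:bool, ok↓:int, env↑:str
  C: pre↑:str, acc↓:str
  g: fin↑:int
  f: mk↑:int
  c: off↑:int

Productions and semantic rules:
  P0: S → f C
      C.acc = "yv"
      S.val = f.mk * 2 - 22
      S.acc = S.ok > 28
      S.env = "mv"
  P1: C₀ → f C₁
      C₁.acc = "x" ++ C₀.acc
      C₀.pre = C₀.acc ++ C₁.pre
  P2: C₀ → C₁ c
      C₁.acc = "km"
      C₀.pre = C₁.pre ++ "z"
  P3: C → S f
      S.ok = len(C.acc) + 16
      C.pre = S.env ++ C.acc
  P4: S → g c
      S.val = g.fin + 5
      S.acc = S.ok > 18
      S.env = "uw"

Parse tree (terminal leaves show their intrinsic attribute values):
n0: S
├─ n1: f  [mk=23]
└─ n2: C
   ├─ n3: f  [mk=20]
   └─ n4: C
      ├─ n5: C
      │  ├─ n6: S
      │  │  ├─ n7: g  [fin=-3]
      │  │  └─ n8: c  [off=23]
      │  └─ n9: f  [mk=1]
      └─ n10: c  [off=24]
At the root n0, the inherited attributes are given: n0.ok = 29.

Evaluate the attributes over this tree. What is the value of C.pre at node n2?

"yvuwkmz"

1. n0.ok = 29  [given at root]
2. n1.mk = 23  [terminal]
3. n2.acc = "yv"  ["yv"]
4. n3.mk = 20  [terminal]
5. n4.acc = "xyv"  ["x" ++ C₀.acc]
6. n5.acc = "km"  ["km"]
7. n6.ok = 18  [len(C.acc) + 16]
8. n7.fin = -3  [terminal]
9. n8.off = 23  [terminal]
10. n6.val = 2  [g.fin + 5]
11. n6.acc = false  [S.ok > 18]
12. n6.env = "uw"  ["uw"]
13. n9.mk = 1  [terminal]
14. n5.pre = "uwkm"  [S.env ++ C.acc]
15. n10.off = 24  [terminal]
16. n4.pre = "uwkmz"  [C₁.pre ++ "z"]
17. n2.pre = "yvuwkmz"  [C₀.acc ++ C₁.pre]
18. n0.val = 24  [f.mk * 2 - 22]
19. n0.acc = true  [S.ok > 28]
20. n0.env = "mv"  ["mv"]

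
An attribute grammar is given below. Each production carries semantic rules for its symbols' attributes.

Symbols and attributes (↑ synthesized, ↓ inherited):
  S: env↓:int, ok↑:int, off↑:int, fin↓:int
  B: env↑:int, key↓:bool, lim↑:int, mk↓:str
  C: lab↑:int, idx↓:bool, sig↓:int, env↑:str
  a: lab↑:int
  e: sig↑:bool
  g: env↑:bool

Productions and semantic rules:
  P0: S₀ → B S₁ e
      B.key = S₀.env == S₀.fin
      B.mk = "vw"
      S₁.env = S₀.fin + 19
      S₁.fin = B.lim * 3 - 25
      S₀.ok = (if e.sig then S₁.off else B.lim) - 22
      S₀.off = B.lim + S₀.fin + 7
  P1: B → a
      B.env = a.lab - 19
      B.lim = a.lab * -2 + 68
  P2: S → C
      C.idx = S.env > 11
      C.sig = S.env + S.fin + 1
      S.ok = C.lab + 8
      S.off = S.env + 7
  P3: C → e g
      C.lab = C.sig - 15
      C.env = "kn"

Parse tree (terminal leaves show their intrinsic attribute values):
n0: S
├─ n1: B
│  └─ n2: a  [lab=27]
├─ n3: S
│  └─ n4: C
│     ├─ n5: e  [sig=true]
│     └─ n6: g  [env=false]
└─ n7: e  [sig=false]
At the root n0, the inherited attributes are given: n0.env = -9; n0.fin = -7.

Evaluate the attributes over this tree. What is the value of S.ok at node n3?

1. n0.env = -9  [given at root]
2. n0.fin = -7  [given at root]
3. n1.key = false  [S₀.env == S₀.fin]
4. n1.mk = "vw"  ["vw"]
5. n2.lab = 27  [terminal]
6. n1.env = 8  [a.lab - 19]
7. n1.lim = 14  [a.lab * -2 + 68]
8. n3.env = 12  [S₀.fin + 19]
9. n3.fin = 17  [B.lim * 3 - 25]
10. n4.idx = true  [S.env > 11]
11. n4.sig = 30  [S.env + S.fin + 1]
12. n5.sig = true  [terminal]
13. n6.env = false  [terminal]
14. n4.lab = 15  [C.sig - 15]
15. n4.env = "kn"  ["kn"]
16. n3.ok = 23  [C.lab + 8]
17. n3.off = 19  [S.env + 7]
18. n7.sig = false  [terminal]
19. n0.ok = -8  [(if e.sig then S₁.off else B.lim) - 22]
20. n0.off = 14  [B.lim + S₀.fin + 7]

23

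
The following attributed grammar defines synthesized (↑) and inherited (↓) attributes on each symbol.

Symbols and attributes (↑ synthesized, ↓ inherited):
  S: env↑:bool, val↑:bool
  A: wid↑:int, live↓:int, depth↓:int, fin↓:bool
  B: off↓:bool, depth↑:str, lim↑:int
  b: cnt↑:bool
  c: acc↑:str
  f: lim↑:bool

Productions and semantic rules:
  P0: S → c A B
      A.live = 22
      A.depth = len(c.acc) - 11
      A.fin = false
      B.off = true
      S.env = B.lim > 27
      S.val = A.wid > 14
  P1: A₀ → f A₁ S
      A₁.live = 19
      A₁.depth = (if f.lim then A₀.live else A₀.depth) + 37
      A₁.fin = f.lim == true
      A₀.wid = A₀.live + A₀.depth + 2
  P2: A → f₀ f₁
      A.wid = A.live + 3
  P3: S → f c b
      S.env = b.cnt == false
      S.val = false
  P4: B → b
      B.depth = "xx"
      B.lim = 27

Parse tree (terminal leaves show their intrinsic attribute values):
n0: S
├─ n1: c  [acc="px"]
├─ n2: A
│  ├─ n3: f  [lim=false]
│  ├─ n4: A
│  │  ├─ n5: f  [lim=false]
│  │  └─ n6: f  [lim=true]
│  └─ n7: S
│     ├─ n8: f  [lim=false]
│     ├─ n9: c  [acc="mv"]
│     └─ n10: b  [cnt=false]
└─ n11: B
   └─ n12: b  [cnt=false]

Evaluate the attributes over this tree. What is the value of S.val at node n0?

true

1. n1.acc = "px"  [terminal]
2. n2.live = 22  [22]
3. n2.depth = -9  [len(c.acc) - 11]
4. n2.fin = false  [false]
5. n3.lim = false  [terminal]
6. n4.live = 19  [19]
7. n4.depth = 28  [(if f.lim then A₀.live else A₀.depth) + 37]
8. n4.fin = false  [f.lim == true]
9. n5.lim = false  [terminal]
10. n6.lim = true  [terminal]
11. n4.wid = 22  [A.live + 3]
12. n8.lim = false  [terminal]
13. n9.acc = "mv"  [terminal]
14. n10.cnt = false  [terminal]
15. n7.env = true  [b.cnt == false]
16. n7.val = false  [false]
17. n2.wid = 15  [A₀.live + A₀.depth + 2]
18. n11.off = true  [true]
19. n12.cnt = false  [terminal]
20. n11.depth = "xx"  ["xx"]
21. n11.lim = 27  [27]
22. n0.env = false  [B.lim > 27]
23. n0.val = true  [A.wid > 14]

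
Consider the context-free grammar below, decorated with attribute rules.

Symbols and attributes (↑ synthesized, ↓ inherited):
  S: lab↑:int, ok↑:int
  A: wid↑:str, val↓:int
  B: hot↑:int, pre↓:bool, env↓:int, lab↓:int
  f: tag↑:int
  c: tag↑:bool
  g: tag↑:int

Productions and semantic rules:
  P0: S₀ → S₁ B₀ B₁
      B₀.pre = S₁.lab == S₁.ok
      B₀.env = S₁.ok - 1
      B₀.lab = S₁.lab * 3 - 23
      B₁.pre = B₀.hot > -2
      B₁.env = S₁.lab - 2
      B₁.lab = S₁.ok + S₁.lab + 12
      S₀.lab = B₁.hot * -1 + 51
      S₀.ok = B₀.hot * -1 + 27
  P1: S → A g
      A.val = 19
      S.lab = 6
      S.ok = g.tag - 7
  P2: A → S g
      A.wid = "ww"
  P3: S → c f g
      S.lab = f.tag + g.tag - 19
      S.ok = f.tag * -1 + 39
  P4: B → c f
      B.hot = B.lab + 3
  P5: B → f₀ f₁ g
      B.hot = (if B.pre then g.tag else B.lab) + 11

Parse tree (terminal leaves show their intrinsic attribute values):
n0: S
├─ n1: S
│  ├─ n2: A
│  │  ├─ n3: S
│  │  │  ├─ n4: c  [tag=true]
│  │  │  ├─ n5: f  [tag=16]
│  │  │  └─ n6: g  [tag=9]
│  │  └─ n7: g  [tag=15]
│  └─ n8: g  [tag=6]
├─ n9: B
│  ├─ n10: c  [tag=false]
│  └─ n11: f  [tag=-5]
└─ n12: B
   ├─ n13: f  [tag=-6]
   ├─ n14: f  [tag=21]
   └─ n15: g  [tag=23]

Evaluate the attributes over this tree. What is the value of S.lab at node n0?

23

1. n2.val = 19  [19]
2. n4.tag = true  [terminal]
3. n5.tag = 16  [terminal]
4. n6.tag = 9  [terminal]
5. n3.lab = 6  [f.tag + g.tag - 19]
6. n3.ok = 23  [f.tag * -1 + 39]
7. n7.tag = 15  [terminal]
8. n2.wid = "ww"  ["ww"]
9. n8.tag = 6  [terminal]
10. n1.lab = 6  [6]
11. n1.ok = -1  [g.tag - 7]
12. n9.pre = false  [S₁.lab == S₁.ok]
13. n9.env = -2  [S₁.ok - 1]
14. n9.lab = -5  [S₁.lab * 3 - 23]
15. n10.tag = false  [terminal]
16. n11.tag = -5  [terminal]
17. n9.hot = -2  [B.lab + 3]
18. n12.pre = false  [B₀.hot > -2]
19. n12.env = 4  [S₁.lab - 2]
20. n12.lab = 17  [S₁.ok + S₁.lab + 12]
21. n13.tag = -6  [terminal]
22. n14.tag = 21  [terminal]
23. n15.tag = 23  [terminal]
24. n12.hot = 28  [(if B.pre then g.tag else B.lab) + 11]
25. n0.lab = 23  [B₁.hot * -1 + 51]
26. n0.ok = 29  [B₀.hot * -1 + 27]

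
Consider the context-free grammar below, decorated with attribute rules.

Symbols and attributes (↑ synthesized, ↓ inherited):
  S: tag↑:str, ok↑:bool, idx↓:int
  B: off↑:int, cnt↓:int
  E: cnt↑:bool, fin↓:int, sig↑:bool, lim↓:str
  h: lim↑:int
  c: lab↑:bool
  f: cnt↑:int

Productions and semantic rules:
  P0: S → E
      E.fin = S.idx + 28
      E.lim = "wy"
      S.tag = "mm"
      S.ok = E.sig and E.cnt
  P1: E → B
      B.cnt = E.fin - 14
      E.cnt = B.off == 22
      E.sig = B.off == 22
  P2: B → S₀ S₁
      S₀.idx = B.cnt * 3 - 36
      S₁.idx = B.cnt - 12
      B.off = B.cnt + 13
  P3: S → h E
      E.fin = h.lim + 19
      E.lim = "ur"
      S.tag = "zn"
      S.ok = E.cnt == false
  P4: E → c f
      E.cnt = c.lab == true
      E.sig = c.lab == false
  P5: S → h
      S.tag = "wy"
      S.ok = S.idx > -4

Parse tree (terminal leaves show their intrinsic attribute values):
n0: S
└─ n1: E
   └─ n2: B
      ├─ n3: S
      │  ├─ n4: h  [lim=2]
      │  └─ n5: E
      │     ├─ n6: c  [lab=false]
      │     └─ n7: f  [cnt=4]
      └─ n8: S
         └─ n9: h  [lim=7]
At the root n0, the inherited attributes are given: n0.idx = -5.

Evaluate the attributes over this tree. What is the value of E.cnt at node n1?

true

1. n0.idx = -5  [given at root]
2. n1.fin = 23  [S.idx + 28]
3. n1.lim = "wy"  ["wy"]
4. n2.cnt = 9  [E.fin - 14]
5. n3.idx = -9  [B.cnt * 3 - 36]
6. n4.lim = 2  [terminal]
7. n5.fin = 21  [h.lim + 19]
8. n5.lim = "ur"  ["ur"]
9. n6.lab = false  [terminal]
10. n7.cnt = 4  [terminal]
11. n5.cnt = false  [c.lab == true]
12. n5.sig = true  [c.lab == false]
13. n3.tag = "zn"  ["zn"]
14. n3.ok = true  [E.cnt == false]
15. n8.idx = -3  [B.cnt - 12]
16. n9.lim = 7  [terminal]
17. n8.tag = "wy"  ["wy"]
18. n8.ok = true  [S.idx > -4]
19. n2.off = 22  [B.cnt + 13]
20. n1.cnt = true  [B.off == 22]
21. n1.sig = true  [B.off == 22]
22. n0.tag = "mm"  ["mm"]
23. n0.ok = true  [E.sig and E.cnt]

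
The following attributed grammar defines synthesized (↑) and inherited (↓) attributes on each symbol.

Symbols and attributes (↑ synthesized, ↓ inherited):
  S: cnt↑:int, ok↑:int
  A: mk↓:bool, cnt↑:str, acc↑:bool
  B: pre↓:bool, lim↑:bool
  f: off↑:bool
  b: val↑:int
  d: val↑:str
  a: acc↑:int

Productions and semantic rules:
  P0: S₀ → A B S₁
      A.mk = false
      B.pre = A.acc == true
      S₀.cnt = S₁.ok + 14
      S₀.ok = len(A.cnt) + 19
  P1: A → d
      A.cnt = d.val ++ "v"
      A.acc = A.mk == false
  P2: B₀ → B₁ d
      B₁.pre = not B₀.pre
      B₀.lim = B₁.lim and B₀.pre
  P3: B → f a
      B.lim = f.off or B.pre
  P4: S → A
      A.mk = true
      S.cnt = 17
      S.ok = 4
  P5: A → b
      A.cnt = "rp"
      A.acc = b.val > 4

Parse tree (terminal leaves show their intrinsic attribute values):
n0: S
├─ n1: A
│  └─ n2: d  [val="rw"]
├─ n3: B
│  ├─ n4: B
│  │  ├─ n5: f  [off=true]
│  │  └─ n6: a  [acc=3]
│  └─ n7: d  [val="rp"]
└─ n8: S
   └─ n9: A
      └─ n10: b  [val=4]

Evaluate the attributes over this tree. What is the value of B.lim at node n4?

true

1. n1.mk = false  [false]
2. n2.val = "rw"  [terminal]
3. n1.cnt = "rwv"  [d.val ++ "v"]
4. n1.acc = true  [A.mk == false]
5. n3.pre = true  [A.acc == true]
6. n4.pre = false  [not B₀.pre]
7. n5.off = true  [terminal]
8. n6.acc = 3  [terminal]
9. n4.lim = true  [f.off or B.pre]
10. n7.val = "rp"  [terminal]
11. n3.lim = true  [B₁.lim and B₀.pre]
12. n9.mk = true  [true]
13. n10.val = 4  [terminal]
14. n9.cnt = "rp"  ["rp"]
15. n9.acc = false  [b.val > 4]
16. n8.cnt = 17  [17]
17. n8.ok = 4  [4]
18. n0.cnt = 18  [S₁.ok + 14]
19. n0.ok = 22  [len(A.cnt) + 19]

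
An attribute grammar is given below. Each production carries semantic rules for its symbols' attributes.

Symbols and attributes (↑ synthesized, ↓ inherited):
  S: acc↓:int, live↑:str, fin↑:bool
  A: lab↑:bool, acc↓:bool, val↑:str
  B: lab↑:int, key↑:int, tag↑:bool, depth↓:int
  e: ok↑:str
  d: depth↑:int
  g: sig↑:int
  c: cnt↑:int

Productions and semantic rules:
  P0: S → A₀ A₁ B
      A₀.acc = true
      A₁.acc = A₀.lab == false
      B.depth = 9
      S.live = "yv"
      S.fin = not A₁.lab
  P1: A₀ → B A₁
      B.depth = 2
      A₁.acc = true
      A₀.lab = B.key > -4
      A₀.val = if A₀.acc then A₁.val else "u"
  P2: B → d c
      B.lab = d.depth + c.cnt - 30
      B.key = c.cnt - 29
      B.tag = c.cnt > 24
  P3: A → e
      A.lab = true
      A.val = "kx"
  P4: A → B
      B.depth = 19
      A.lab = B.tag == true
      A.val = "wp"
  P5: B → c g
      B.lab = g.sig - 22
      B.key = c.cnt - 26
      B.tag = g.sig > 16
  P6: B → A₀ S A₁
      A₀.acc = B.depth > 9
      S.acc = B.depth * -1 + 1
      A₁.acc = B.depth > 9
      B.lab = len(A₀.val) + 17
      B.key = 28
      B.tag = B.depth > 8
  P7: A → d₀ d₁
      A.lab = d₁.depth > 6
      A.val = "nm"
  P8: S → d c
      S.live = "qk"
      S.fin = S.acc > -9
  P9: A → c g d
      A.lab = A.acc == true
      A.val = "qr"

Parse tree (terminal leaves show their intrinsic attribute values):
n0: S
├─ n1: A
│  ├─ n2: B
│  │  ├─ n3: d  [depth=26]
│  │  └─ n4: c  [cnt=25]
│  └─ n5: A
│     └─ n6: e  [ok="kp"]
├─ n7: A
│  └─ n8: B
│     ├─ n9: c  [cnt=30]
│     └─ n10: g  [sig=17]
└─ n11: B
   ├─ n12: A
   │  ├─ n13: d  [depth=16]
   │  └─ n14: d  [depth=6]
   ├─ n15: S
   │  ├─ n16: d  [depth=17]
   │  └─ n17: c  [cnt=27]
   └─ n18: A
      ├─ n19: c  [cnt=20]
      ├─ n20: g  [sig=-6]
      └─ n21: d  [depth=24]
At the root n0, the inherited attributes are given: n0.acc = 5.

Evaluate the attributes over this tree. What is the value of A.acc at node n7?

true

1. n0.acc = 5  [given at root]
2. n1.acc = true  [true]
3. n2.depth = 2  [2]
4. n3.depth = 26  [terminal]
5. n4.cnt = 25  [terminal]
6. n2.lab = 21  [d.depth + c.cnt - 30]
7. n2.key = -4  [c.cnt - 29]
8. n2.tag = true  [c.cnt > 24]
9. n5.acc = true  [true]
10. n6.ok = "kp"  [terminal]
11. n5.lab = true  [true]
12. n5.val = "kx"  ["kx"]
13. n1.lab = false  [B.key > -4]
14. n1.val = "kx"  [if A₀.acc then A₁.val else "u"]
15. n7.acc = true  [A₀.lab == false]
16. n8.depth = 19  [19]
17. n9.cnt = 30  [terminal]
18. n10.sig = 17  [terminal]
19. n8.lab = -5  [g.sig - 22]
20. n8.key = 4  [c.cnt - 26]
21. n8.tag = true  [g.sig > 16]
22. n7.lab = true  [B.tag == true]
23. n7.val = "wp"  ["wp"]
24. n11.depth = 9  [9]
25. n12.acc = false  [B.depth > 9]
26. n13.depth = 16  [terminal]
27. n14.depth = 6  [terminal]
28. n12.lab = false  [d₁.depth > 6]
29. n12.val = "nm"  ["nm"]
30. n15.acc = -8  [B.depth * -1 + 1]
31. n16.depth = 17  [terminal]
32. n17.cnt = 27  [terminal]
33. n15.live = "qk"  ["qk"]
34. n15.fin = true  [S.acc > -9]
35. n18.acc = false  [B.depth > 9]
36. n19.cnt = 20  [terminal]
37. n20.sig = -6  [terminal]
38. n21.depth = 24  [terminal]
39. n18.lab = false  [A.acc == true]
40. n18.val = "qr"  ["qr"]
41. n11.lab = 19  [len(A₀.val) + 17]
42. n11.key = 28  [28]
43. n11.tag = true  [B.depth > 8]
44. n0.live = "yv"  ["yv"]
45. n0.fin = false  [not A₁.lab]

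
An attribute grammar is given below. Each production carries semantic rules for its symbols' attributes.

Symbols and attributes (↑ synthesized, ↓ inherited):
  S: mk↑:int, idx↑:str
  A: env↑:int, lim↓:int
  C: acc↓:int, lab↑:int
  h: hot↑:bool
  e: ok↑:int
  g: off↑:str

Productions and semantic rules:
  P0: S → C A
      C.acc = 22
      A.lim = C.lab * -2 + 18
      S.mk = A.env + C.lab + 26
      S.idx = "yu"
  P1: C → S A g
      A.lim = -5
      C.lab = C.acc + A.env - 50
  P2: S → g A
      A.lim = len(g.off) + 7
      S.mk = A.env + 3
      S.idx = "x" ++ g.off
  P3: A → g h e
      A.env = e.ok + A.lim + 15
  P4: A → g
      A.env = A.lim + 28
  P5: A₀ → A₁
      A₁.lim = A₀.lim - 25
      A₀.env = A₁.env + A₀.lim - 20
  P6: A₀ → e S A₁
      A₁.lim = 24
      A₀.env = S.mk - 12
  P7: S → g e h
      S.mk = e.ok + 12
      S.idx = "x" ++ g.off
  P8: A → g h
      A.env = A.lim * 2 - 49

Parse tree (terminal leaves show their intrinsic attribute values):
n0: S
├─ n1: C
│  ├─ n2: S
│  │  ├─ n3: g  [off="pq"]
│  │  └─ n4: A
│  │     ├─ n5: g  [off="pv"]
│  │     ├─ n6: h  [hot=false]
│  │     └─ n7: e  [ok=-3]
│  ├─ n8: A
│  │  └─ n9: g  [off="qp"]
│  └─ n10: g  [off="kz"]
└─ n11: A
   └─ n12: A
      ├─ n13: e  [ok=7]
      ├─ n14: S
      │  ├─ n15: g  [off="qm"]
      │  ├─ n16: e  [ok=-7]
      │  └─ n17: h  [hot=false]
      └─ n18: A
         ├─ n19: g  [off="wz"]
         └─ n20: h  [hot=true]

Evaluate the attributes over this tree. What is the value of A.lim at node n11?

1. n1.acc = 22  [22]
2. n3.off = "pq"  [terminal]
3. n4.lim = 9  [len(g.off) + 7]
4. n5.off = "pv"  [terminal]
5. n6.hot = false  [terminal]
6. n7.ok = -3  [terminal]
7. n4.env = 21  [e.ok + A.lim + 15]
8. n2.mk = 24  [A.env + 3]
9. n2.idx = "xpq"  ["x" ++ g.off]
10. n8.lim = -5  [-5]
11. n9.off = "qp"  [terminal]
12. n8.env = 23  [A.lim + 28]
13. n10.off = "kz"  [terminal]
14. n1.lab = -5  [C.acc + A.env - 50]
15. n11.lim = 28  [C.lab * -2 + 18]
16. n12.lim = 3  [A₀.lim - 25]
17. n13.ok = 7  [terminal]
18. n15.off = "qm"  [terminal]
19. n16.ok = -7  [terminal]
20. n17.hot = false  [terminal]
21. n14.mk = 5  [e.ok + 12]
22. n14.idx = "xqm"  ["x" ++ g.off]
23. n18.lim = 24  [24]
24. n19.off = "wz"  [terminal]
25. n20.hot = true  [terminal]
26. n18.env = -1  [A.lim * 2 - 49]
27. n12.env = -7  [S.mk - 12]
28. n11.env = 1  [A₁.env + A₀.lim - 20]
29. n0.mk = 22  [A.env + C.lab + 26]
30. n0.idx = "yu"  ["yu"]

28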